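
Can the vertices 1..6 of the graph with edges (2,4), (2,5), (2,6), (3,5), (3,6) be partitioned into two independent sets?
Yes. Partition: {1, 2, 3}, {4, 5, 6}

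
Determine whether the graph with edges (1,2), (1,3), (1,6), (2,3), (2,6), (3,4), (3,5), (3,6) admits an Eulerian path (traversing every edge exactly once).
No (6 vertices have odd degree: {1, 2, 3, 4, 5, 6}; Eulerian path requires 0 or 2)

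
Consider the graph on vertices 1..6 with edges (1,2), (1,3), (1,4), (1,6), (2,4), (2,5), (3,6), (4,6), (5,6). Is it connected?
Yes (BFS from 1 visits [1, 2, 3, 4, 6, 5] — all 6 vertices reached)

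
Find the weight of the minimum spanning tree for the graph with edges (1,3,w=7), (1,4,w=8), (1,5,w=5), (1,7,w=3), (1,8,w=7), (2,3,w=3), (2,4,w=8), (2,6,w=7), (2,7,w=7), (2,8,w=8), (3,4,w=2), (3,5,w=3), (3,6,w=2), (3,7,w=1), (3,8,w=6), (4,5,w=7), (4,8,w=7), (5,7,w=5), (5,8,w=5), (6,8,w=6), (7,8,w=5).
19 (MST edges: (1,7,w=3), (2,3,w=3), (3,4,w=2), (3,5,w=3), (3,6,w=2), (3,7,w=1), (5,8,w=5); sum of weights 3 + 3 + 2 + 3 + 2 + 1 + 5 = 19)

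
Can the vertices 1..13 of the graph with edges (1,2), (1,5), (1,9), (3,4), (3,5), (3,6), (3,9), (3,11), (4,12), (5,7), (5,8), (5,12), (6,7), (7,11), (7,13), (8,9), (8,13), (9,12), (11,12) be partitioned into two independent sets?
Yes. Partition: {1, 3, 7, 8, 10, 12}, {2, 4, 5, 6, 9, 11, 13}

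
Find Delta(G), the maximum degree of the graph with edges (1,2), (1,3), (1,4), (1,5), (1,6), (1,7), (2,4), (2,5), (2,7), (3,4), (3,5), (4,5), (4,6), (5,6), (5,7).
6 (attained at vertices 1, 5)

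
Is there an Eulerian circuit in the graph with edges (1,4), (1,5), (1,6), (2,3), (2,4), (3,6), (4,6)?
No (4 vertices have odd degree: {1, 4, 5, 6}; Eulerian circuit requires 0)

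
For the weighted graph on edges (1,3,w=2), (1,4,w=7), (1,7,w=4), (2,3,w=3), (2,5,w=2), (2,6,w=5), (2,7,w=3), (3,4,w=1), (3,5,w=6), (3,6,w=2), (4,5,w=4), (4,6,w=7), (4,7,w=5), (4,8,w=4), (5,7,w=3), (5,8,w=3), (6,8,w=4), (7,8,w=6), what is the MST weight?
16 (MST edges: (1,3,w=2), (2,3,w=3), (2,5,w=2), (2,7,w=3), (3,4,w=1), (3,6,w=2), (5,8,w=3); sum of weights 2 + 3 + 2 + 3 + 1 + 2 + 3 = 16)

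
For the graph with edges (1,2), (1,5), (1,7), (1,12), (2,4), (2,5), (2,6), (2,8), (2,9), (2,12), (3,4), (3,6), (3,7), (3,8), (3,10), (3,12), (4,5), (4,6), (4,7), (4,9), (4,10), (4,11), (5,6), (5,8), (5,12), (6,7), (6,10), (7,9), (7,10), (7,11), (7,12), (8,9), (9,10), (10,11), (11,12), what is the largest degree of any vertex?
8 (attained at vertices 4, 7)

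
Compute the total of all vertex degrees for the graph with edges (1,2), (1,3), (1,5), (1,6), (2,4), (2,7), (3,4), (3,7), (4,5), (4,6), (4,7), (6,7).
24 (handshake: sum of degrees = 2|E| = 2 x 12 = 24)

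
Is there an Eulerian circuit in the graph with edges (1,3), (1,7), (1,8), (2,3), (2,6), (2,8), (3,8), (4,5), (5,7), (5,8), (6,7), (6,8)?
No (8 vertices have odd degree: {1, 2, 3, 4, 5, 6, 7, 8}; Eulerian circuit requires 0)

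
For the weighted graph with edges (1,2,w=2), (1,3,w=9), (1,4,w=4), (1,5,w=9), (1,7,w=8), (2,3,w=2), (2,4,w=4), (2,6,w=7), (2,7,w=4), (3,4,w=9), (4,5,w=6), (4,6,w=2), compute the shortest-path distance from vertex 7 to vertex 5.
14 (path: 7 -> 2 -> 4 -> 5; weights 4 + 4 + 6 = 14)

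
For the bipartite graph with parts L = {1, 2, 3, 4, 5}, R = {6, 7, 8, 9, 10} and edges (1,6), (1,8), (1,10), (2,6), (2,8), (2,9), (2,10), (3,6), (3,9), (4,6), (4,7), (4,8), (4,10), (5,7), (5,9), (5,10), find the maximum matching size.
5 (matching: (1,10), (2,9), (3,6), (4,8), (5,7); upper bound min(|L|,|R|) = min(5,5) = 5)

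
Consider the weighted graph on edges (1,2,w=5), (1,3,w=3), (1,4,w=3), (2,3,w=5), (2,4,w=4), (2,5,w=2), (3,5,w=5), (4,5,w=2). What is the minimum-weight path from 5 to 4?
2 (path: 5 -> 4; weights 2 = 2)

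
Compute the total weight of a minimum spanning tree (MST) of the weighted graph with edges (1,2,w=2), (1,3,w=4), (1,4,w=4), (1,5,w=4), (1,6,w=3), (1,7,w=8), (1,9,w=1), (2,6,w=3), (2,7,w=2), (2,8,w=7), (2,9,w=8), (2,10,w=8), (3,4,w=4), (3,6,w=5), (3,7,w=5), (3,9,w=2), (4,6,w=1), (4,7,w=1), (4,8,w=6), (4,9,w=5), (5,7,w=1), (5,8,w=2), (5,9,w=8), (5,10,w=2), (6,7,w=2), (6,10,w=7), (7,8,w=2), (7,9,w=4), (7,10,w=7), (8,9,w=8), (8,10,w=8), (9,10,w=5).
14 (MST edges: (1,2,w=2), (1,9,w=1), (2,7,w=2), (3,9,w=2), (4,6,w=1), (4,7,w=1), (5,7,w=1), (5,8,w=2), (5,10,w=2); sum of weights 2 + 1 + 2 + 2 + 1 + 1 + 1 + 2 + 2 = 14)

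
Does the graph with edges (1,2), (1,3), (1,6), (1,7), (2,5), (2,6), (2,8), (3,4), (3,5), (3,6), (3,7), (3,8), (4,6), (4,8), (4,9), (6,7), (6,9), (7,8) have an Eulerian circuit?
Yes (the graph is connected and all 9 vertices have even degree)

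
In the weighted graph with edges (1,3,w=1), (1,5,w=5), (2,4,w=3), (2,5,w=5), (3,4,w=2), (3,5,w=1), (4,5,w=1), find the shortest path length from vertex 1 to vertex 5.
2 (path: 1 -> 3 -> 5; weights 1 + 1 = 2)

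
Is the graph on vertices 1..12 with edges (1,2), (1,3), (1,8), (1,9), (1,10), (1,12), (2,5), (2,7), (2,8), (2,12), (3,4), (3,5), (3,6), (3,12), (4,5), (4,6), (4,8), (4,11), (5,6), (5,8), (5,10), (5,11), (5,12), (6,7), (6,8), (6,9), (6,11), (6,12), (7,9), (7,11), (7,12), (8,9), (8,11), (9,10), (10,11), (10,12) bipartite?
No (odd cycle of length 3: 8 -> 1 -> 2 -> 8)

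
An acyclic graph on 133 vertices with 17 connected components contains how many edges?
116 (Each of the 17 component trees on V_i vertices has V_i - 1 edges; summing gives V - C = 133 - 17 = 116)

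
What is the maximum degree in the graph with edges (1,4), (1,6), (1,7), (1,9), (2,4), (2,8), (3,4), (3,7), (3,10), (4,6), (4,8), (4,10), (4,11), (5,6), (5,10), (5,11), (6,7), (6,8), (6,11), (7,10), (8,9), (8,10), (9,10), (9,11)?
7 (attained at vertex 4)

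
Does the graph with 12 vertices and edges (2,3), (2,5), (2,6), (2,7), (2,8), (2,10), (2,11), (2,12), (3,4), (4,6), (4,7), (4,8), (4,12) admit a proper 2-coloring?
Yes. Partition: {1, 2, 4, 9}, {3, 5, 6, 7, 8, 10, 11, 12}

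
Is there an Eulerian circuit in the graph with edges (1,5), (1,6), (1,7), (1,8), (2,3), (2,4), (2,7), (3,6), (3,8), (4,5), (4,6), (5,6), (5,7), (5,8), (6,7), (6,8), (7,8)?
No (6 vertices have odd degree: {2, 3, 4, 5, 7, 8}; Eulerian circuit requires 0)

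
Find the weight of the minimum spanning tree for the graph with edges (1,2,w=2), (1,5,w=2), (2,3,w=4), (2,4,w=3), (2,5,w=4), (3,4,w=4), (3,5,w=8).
11 (MST edges: (1,2,w=2), (1,5,w=2), (2,3,w=4), (2,4,w=3); sum of weights 2 + 2 + 4 + 3 = 11)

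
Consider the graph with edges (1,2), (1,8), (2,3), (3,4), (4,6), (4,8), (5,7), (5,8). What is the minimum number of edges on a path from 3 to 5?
3 (path: 3 -> 4 -> 8 -> 5, 3 edges)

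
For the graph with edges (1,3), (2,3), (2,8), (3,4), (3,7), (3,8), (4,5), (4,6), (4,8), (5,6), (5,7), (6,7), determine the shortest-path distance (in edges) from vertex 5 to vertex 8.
2 (path: 5 -> 4 -> 8, 2 edges)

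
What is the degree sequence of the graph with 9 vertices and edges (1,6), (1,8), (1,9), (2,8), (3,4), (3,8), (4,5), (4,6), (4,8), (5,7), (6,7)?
[4, 4, 3, 3, 2, 2, 2, 1, 1] (degrees: deg(1)=3, deg(2)=1, deg(3)=2, deg(4)=4, deg(5)=2, deg(6)=3, deg(7)=2, deg(8)=4, deg(9)=1)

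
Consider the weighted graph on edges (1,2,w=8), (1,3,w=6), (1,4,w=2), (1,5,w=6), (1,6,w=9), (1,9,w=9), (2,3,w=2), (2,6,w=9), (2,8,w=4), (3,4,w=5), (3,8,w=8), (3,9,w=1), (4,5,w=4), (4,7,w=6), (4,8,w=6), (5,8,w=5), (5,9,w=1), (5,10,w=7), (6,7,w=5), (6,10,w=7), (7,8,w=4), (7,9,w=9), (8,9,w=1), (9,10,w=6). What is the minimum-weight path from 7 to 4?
6 (path: 7 -> 4; weights 6 = 6)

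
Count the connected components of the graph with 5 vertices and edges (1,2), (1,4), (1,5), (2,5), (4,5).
2 (components: {1, 2, 4, 5}, {3})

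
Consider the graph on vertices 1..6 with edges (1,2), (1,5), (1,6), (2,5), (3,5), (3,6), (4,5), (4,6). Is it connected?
Yes (BFS from 1 visits [1, 2, 5, 6, 3, 4] — all 6 vertices reached)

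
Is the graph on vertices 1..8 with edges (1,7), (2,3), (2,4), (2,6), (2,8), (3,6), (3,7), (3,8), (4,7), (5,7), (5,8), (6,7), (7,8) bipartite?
No (odd cycle of length 3: 3 -> 7 -> 6 -> 3)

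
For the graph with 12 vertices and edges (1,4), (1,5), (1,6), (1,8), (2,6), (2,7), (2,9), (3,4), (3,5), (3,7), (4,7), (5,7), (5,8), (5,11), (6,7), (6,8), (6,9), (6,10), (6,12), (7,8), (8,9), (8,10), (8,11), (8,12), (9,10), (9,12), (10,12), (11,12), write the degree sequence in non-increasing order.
[8, 7, 6, 5, 5, 5, 4, 4, 3, 3, 3, 3] (degrees: deg(1)=4, deg(2)=3, deg(3)=3, deg(4)=3, deg(5)=5, deg(6)=7, deg(7)=6, deg(8)=8, deg(9)=5, deg(10)=4, deg(11)=3, deg(12)=5)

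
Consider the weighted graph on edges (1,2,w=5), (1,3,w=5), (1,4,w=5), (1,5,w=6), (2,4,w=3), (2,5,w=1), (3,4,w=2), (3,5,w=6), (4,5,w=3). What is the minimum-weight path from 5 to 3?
5 (path: 5 -> 4 -> 3; weights 3 + 2 = 5)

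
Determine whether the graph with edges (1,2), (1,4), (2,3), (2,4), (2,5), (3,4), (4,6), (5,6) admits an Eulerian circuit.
Yes (the graph is connected and all 6 vertices have even degree)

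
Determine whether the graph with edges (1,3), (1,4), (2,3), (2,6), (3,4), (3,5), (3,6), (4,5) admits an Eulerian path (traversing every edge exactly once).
Yes (the graph is connected and exactly 2 vertices have odd degree: {3, 4}; any Eulerian path must start and end at those)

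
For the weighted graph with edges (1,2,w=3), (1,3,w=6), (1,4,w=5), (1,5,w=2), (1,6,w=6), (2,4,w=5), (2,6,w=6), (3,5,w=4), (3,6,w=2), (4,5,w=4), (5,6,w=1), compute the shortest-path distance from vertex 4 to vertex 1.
5 (path: 4 -> 1; weights 5 = 5)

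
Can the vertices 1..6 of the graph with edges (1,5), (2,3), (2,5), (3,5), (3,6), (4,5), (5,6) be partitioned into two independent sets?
No (odd cycle of length 3: 3 -> 5 -> 2 -> 3)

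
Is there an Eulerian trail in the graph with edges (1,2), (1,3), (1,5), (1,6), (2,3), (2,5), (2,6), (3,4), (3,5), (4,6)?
Yes (the graph is connected and exactly 2 vertices have odd degree: {5, 6}; any Eulerian path must start and end at those)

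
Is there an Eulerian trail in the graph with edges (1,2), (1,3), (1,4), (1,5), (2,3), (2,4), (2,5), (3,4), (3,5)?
Yes (the graph is connected and exactly 2 vertices have odd degree: {4, 5}; any Eulerian path must start and end at those)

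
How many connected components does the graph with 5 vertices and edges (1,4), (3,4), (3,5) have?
2 (components: {1, 3, 4, 5}, {2})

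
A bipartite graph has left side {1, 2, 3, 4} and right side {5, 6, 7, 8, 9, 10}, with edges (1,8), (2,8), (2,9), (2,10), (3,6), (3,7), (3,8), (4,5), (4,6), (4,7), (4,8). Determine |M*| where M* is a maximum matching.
4 (matching: (1,8), (2,10), (3,7), (4,6); upper bound min(|L|,|R|) = min(4,6) = 4)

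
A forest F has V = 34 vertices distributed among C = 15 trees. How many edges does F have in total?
19 (Each of the 15 component trees on V_i vertices has V_i - 1 edges; summing gives V - C = 34 - 15 = 19)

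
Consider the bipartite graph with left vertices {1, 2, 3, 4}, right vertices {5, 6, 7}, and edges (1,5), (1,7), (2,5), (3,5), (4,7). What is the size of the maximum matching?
2 (matching: (1,7), (2,5); upper bound min(|L|,|R|) = min(4,3) = 3)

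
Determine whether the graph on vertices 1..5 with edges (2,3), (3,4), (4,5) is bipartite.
Yes. Partition: {1, 2, 4}, {3, 5}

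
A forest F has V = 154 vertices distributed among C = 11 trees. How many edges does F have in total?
143 (Each of the 11 component trees on V_i vertices has V_i - 1 edges; summing gives V - C = 154 - 11 = 143)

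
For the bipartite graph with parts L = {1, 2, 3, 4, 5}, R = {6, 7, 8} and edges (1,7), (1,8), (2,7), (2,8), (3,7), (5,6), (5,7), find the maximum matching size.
3 (matching: (1,8), (2,7), (5,6); upper bound min(|L|,|R|) = min(5,3) = 3)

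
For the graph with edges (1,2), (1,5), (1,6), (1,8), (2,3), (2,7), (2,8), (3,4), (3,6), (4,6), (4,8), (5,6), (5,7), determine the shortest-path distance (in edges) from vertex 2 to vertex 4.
2 (path: 2 -> 3 -> 4, 2 edges)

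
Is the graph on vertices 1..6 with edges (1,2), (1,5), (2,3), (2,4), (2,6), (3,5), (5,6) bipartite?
Yes. Partition: {1, 3, 4, 6}, {2, 5}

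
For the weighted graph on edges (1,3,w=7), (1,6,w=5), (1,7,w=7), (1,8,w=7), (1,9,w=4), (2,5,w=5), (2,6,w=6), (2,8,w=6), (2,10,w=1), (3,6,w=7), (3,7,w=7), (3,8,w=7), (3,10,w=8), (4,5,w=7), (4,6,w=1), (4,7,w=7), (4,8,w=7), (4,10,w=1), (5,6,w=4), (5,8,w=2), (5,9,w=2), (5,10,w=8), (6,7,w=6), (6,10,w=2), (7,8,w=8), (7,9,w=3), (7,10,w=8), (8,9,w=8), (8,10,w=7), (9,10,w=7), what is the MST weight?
25 (MST edges: (1,3,w=7), (1,9,w=4), (2,10,w=1), (4,6,w=1), (4,10,w=1), (5,6,w=4), (5,8,w=2), (5,9,w=2), (7,9,w=3); sum of weights 7 + 4 + 1 + 1 + 1 + 4 + 2 + 2 + 3 = 25)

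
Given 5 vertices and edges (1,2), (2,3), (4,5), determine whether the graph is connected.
No, it has 2 components: {1, 2, 3}, {4, 5}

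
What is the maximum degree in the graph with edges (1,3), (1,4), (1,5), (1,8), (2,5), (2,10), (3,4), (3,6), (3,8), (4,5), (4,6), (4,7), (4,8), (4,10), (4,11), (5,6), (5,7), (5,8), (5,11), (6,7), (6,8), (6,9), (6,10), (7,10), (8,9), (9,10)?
8 (attained at vertex 4)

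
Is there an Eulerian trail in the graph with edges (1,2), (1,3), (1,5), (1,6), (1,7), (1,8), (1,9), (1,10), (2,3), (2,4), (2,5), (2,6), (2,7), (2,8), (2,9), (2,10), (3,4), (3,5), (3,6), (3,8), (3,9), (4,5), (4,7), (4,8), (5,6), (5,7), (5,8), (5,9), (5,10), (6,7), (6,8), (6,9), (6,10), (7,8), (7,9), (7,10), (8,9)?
No (6 vertices have odd degree: {2, 3, 4, 5, 9, 10}; Eulerian path requires 0 or 2)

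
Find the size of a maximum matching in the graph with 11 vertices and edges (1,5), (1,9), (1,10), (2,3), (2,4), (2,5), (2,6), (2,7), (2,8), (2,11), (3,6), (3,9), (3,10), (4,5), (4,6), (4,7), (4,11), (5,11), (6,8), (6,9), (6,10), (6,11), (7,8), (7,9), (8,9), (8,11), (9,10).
5 (matching: (1,5), (2,11), (3,6), (7,8), (9,10); upper bound floor(n/2) = floor(11/2) = 5)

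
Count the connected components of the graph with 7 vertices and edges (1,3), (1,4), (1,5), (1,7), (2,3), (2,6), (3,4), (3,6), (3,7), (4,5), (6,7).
1 (components: {1, 2, 3, 4, 5, 6, 7})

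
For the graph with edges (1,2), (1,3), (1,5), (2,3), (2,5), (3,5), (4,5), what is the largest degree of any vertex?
4 (attained at vertex 5)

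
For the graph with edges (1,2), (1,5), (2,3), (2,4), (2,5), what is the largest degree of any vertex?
4 (attained at vertex 2)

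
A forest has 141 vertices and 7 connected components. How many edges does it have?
134 (Each of the 7 component trees on V_i vertices has V_i - 1 edges; summing gives V - C = 141 - 7 = 134)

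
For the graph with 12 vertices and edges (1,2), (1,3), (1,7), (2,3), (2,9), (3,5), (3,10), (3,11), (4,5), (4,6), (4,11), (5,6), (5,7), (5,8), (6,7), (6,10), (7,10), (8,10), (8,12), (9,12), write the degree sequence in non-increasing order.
[5, 5, 4, 4, 4, 3, 3, 3, 3, 2, 2, 2] (degrees: deg(1)=3, deg(2)=3, deg(3)=5, deg(4)=3, deg(5)=5, deg(6)=4, deg(7)=4, deg(8)=3, deg(9)=2, deg(10)=4, deg(11)=2, deg(12)=2)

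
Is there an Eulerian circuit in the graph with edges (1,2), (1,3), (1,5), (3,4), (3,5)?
No (4 vertices have odd degree: {1, 2, 3, 4}; Eulerian circuit requires 0)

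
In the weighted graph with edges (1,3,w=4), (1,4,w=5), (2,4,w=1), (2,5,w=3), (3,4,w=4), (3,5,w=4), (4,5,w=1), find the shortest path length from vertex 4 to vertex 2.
1 (path: 4 -> 2; weights 1 = 1)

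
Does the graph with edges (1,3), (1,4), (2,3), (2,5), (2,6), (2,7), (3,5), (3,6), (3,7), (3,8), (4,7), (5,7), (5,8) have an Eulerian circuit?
Yes (the graph is connected and all 8 vertices have even degree)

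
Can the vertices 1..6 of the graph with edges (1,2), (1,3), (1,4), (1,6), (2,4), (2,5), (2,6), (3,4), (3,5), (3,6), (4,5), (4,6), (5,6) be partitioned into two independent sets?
No (odd cycle of length 3: 4 -> 1 -> 2 -> 4)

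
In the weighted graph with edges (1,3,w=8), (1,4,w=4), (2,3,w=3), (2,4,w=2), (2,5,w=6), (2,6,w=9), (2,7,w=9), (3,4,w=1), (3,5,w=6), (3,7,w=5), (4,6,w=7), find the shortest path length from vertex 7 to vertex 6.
13 (path: 7 -> 3 -> 4 -> 6; weights 5 + 1 + 7 = 13)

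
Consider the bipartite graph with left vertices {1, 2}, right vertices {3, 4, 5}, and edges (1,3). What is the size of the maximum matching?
1 (matching: (1,3); upper bound min(|L|,|R|) = min(2,3) = 2)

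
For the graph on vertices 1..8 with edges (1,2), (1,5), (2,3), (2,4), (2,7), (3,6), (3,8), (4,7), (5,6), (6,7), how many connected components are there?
1 (components: {1, 2, 3, 4, 5, 6, 7, 8})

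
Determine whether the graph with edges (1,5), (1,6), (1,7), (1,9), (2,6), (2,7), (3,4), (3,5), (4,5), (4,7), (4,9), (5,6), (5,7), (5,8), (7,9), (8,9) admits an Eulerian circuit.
No (2 vertices have odd degree: {6, 7}; Eulerian circuit requires 0)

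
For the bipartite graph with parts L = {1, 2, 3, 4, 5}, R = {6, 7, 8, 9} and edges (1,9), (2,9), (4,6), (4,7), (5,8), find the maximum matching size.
3 (matching: (1,9), (4,7), (5,8); upper bound min(|L|,|R|) = min(5,4) = 4)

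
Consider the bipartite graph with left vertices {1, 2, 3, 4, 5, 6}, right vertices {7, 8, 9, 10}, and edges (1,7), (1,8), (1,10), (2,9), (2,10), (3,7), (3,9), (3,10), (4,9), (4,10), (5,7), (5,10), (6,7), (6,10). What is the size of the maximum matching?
4 (matching: (1,8), (2,9), (3,10), (5,7); upper bound min(|L|,|R|) = min(6,4) = 4)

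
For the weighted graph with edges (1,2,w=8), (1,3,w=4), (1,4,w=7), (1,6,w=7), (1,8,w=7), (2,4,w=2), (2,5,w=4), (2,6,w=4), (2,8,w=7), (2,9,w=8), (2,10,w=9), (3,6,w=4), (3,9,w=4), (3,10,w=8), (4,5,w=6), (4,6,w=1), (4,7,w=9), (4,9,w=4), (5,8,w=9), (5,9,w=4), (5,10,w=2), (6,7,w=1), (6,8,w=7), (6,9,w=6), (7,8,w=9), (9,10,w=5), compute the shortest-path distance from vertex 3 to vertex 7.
5 (path: 3 -> 6 -> 7; weights 4 + 1 = 5)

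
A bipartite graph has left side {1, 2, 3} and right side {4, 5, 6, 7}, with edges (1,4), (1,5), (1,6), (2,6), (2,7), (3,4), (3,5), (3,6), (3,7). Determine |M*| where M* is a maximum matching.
3 (matching: (1,6), (2,7), (3,5); upper bound min(|L|,|R|) = min(3,4) = 3)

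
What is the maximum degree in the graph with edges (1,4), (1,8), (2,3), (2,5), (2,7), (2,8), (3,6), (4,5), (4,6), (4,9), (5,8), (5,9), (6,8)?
4 (attained at vertices 2, 4, 5, 8)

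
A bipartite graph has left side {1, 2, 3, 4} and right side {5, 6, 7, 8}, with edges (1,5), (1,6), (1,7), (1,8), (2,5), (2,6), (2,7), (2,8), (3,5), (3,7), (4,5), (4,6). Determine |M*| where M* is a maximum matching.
4 (matching: (1,8), (2,7), (3,5), (4,6); upper bound min(|L|,|R|) = min(4,4) = 4)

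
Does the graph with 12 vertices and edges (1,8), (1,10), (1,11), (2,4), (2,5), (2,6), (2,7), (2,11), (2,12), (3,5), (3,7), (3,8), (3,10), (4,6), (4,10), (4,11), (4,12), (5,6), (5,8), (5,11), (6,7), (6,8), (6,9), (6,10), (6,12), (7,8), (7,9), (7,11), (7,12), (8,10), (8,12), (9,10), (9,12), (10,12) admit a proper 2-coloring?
No (odd cycle of length 3: 8 -> 1 -> 10 -> 8)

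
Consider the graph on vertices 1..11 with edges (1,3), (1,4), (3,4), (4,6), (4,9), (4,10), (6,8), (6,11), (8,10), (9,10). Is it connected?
No, it has 4 components: {1, 3, 4, 6, 8, 9, 10, 11}, {2}, {5}, {7}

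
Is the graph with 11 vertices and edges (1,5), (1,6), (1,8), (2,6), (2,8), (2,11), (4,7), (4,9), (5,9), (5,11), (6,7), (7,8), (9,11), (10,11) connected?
No, it has 2 components: {1, 2, 4, 5, 6, 7, 8, 9, 10, 11}, {3}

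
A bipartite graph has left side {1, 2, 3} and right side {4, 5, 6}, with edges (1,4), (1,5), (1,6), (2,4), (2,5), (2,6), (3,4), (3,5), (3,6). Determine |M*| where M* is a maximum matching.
3 (matching: (1,6), (2,5), (3,4); upper bound min(|L|,|R|) = min(3,3) = 3)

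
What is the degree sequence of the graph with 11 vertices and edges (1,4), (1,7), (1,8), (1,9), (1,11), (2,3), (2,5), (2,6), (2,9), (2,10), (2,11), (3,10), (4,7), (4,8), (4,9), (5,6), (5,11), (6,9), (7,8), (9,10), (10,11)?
[6, 5, 5, 4, 4, 4, 3, 3, 3, 3, 2] (degrees: deg(1)=5, deg(2)=6, deg(3)=2, deg(4)=4, deg(5)=3, deg(6)=3, deg(7)=3, deg(8)=3, deg(9)=5, deg(10)=4, deg(11)=4)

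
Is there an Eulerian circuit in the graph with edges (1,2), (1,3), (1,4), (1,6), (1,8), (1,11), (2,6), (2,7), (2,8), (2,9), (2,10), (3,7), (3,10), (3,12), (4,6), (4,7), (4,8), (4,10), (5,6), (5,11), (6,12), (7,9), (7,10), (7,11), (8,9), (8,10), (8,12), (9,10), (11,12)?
No (2 vertices have odd degree: {4, 6}; Eulerian circuit requires 0)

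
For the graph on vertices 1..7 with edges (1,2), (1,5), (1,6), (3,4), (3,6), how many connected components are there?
2 (components: {1, 2, 3, 4, 5, 6}, {7})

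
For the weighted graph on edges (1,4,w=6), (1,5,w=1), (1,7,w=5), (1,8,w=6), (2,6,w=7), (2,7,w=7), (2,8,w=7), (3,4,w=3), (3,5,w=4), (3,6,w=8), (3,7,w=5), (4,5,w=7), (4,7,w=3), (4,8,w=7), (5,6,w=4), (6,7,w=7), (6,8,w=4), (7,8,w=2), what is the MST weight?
24 (MST edges: (1,5,w=1), (2,6,w=7), (3,4,w=3), (3,5,w=4), (4,7,w=3), (5,6,w=4), (7,8,w=2); sum of weights 1 + 7 + 3 + 4 + 3 + 4 + 2 = 24)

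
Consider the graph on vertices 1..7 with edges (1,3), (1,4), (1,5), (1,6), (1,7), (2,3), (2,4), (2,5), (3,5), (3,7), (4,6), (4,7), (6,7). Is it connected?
Yes (BFS from 1 visits [1, 3, 4, 5, 6, 7, 2] — all 7 vertices reached)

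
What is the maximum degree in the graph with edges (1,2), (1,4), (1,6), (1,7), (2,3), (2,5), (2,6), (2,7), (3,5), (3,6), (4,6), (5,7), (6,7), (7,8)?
5 (attained at vertices 2, 6, 7)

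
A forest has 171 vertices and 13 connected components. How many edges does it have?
158 (Each of the 13 component trees on V_i vertices has V_i - 1 edges; summing gives V - C = 171 - 13 = 158)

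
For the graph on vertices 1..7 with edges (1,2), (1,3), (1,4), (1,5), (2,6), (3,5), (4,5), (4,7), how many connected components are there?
1 (components: {1, 2, 3, 4, 5, 6, 7})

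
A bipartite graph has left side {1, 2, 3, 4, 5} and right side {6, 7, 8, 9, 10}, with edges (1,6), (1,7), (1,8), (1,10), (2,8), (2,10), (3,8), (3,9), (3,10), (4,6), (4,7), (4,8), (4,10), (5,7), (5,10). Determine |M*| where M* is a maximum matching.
5 (matching: (1,10), (2,8), (3,9), (4,6), (5,7); upper bound min(|L|,|R|) = min(5,5) = 5)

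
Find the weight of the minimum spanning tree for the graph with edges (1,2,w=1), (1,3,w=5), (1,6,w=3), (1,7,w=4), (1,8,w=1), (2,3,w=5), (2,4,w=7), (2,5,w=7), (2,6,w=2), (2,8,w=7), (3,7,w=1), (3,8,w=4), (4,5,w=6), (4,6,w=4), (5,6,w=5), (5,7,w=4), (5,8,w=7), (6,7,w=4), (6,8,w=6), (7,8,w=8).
17 (MST edges: (1,2,w=1), (1,7,w=4), (1,8,w=1), (2,6,w=2), (3,7,w=1), (4,6,w=4), (5,7,w=4); sum of weights 1 + 4 + 1 + 2 + 1 + 4 + 4 = 17)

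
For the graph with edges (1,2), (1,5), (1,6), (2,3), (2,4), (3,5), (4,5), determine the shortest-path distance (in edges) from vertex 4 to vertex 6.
3 (path: 4 -> 2 -> 1 -> 6, 3 edges)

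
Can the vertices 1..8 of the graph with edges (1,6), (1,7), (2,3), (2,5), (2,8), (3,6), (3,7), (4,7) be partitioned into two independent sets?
Yes. Partition: {1, 3, 4, 5, 8}, {2, 6, 7}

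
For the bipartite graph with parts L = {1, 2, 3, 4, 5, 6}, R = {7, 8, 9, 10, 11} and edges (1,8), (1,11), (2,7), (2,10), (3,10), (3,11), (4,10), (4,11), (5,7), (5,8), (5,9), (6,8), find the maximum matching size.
5 (matching: (1,11), (2,7), (3,10), (5,9), (6,8); upper bound min(|L|,|R|) = min(6,5) = 5)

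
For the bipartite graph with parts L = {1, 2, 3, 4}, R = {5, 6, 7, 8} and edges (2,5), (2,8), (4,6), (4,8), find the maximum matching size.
2 (matching: (2,8), (4,6); upper bound min(|L|,|R|) = min(4,4) = 4)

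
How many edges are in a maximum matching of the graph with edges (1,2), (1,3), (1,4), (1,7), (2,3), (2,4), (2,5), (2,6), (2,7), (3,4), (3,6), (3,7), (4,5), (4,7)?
3 (matching: (2,6), (3,7), (4,5); upper bound floor(n/2) = floor(7/2) = 3)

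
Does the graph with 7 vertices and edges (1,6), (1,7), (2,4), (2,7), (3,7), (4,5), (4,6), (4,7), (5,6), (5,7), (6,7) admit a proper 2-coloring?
No (odd cycle of length 3: 7 -> 1 -> 6 -> 7)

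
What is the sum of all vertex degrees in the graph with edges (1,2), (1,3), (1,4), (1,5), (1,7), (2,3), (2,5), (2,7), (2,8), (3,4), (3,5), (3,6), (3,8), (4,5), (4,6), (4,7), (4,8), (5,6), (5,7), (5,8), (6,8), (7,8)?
44 (handshake: sum of degrees = 2|E| = 2 x 22 = 44)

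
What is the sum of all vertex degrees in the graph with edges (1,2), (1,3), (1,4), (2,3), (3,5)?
10 (handshake: sum of degrees = 2|E| = 2 x 5 = 10)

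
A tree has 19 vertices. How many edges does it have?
18 (A tree on V vertices has V - 1 edges, so 19 - 1 = 18)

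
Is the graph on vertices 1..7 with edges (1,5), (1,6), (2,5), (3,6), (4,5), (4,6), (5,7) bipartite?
Yes. Partition: {1, 2, 3, 4, 7}, {5, 6}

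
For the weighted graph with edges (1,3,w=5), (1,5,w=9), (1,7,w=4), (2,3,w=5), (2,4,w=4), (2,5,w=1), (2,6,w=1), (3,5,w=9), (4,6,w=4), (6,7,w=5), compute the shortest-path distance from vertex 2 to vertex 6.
1 (path: 2 -> 6; weights 1 = 1)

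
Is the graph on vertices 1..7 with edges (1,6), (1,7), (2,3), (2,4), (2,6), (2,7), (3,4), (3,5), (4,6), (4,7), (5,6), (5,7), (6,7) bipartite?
No (odd cycle of length 3: 7 -> 1 -> 6 -> 7)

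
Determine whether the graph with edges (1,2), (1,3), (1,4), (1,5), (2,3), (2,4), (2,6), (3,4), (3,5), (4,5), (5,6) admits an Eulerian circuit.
Yes (the graph is connected and all 6 vertices have even degree)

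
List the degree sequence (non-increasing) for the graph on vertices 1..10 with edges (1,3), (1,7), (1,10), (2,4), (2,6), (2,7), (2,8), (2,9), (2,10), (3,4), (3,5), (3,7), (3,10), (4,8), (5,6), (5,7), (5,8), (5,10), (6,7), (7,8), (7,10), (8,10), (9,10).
[7, 7, 6, 5, 5, 5, 3, 3, 3, 2] (degrees: deg(1)=3, deg(2)=6, deg(3)=5, deg(4)=3, deg(5)=5, deg(6)=3, deg(7)=7, deg(8)=5, deg(9)=2, deg(10)=7)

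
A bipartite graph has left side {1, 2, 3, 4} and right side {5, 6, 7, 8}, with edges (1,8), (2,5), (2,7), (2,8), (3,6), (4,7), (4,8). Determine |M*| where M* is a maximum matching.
4 (matching: (1,8), (2,5), (3,6), (4,7); upper bound min(|L|,|R|) = min(4,4) = 4)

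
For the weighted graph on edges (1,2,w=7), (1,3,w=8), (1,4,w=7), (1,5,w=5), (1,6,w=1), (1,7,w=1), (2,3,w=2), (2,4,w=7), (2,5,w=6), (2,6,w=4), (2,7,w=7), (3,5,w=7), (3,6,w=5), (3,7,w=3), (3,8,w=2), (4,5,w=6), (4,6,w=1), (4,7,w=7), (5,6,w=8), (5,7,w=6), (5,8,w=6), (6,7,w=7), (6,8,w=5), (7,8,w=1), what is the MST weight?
13 (MST edges: (1,5,w=5), (1,6,w=1), (1,7,w=1), (2,3,w=2), (3,8,w=2), (4,6,w=1), (7,8,w=1); sum of weights 5 + 1 + 1 + 2 + 2 + 1 + 1 = 13)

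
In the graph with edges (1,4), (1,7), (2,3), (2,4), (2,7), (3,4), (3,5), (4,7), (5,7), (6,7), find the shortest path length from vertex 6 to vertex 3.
3 (path: 6 -> 7 -> 2 -> 3, 3 edges)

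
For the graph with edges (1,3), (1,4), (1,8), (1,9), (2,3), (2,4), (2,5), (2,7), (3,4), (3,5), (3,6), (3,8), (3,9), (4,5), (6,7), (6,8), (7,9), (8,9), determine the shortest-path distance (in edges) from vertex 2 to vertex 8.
2 (path: 2 -> 3 -> 8, 2 edges)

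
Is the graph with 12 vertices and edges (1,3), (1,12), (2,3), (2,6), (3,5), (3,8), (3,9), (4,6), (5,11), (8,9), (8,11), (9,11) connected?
No, it has 3 components: {1, 2, 3, 4, 5, 6, 8, 9, 11, 12}, {7}, {10}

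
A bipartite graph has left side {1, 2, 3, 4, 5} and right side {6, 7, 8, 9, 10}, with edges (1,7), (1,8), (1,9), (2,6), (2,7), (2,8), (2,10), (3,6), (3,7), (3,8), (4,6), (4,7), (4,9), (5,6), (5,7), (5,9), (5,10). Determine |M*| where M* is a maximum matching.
5 (matching: (1,9), (2,10), (3,8), (4,7), (5,6); upper bound min(|L|,|R|) = min(5,5) = 5)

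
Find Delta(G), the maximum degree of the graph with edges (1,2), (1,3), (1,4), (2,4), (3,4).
3 (attained at vertices 1, 4)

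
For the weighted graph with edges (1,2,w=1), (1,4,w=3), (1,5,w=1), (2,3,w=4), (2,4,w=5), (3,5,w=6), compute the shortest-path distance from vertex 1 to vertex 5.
1 (path: 1 -> 5; weights 1 = 1)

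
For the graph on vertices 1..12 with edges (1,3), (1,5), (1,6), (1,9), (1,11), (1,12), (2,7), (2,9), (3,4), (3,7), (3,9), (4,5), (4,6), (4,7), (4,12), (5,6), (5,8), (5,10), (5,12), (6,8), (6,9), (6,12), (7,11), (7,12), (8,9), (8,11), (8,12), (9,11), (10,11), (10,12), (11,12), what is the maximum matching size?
6 (matching: (1,12), (2,9), (3,4), (5,10), (6,8), (7,11); upper bound floor(n/2) = floor(12/2) = 6)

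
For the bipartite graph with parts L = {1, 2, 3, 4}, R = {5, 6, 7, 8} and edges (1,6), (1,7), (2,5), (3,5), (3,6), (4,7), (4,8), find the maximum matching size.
4 (matching: (1,7), (2,5), (3,6), (4,8); upper bound min(|L|,|R|) = min(4,4) = 4)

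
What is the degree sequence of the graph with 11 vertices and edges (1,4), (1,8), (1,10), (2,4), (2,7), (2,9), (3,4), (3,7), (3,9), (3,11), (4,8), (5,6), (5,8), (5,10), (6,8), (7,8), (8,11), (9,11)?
[6, 4, 4, 3, 3, 3, 3, 3, 3, 2, 2] (degrees: deg(1)=3, deg(2)=3, deg(3)=4, deg(4)=4, deg(5)=3, deg(6)=2, deg(7)=3, deg(8)=6, deg(9)=3, deg(10)=2, deg(11)=3)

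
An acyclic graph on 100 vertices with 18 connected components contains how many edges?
82 (Each of the 18 component trees on V_i vertices has V_i - 1 edges; summing gives V - C = 100 - 18 = 82)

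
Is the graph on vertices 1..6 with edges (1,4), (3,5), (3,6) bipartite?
Yes. Partition: {1, 2, 3}, {4, 5, 6}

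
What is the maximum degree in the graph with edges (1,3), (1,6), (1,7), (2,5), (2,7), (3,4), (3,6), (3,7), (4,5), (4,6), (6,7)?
4 (attained at vertices 3, 6, 7)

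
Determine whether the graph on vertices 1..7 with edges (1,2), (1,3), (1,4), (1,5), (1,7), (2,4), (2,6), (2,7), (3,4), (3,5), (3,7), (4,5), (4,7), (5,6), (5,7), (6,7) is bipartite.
No (odd cycle of length 3: 3 -> 1 -> 4 -> 3)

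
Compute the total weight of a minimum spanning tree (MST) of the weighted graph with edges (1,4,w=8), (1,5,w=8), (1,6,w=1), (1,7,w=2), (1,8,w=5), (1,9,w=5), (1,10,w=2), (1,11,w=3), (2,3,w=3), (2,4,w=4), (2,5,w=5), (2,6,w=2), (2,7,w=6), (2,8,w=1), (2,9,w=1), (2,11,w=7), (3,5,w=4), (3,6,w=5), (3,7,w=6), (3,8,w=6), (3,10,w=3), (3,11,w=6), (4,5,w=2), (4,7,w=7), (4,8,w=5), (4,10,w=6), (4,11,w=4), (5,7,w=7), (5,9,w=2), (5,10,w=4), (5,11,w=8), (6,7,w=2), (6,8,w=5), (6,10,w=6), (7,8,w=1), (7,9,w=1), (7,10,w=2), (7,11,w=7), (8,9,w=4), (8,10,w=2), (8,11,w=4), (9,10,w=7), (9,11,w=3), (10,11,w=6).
18 (MST edges: (1,6,w=1), (1,7,w=2), (1,10,w=2), (1,11,w=3), (2,3,w=3), (2,8,w=1), (2,9,w=1), (4,5,w=2), (5,9,w=2), (7,9,w=1); sum of weights 1 + 2 + 2 + 3 + 3 + 1 + 1 + 2 + 2 + 1 = 18)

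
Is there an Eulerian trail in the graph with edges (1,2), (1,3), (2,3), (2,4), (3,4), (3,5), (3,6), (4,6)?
No (4 vertices have odd degree: {2, 3, 4, 5}; Eulerian path requires 0 or 2)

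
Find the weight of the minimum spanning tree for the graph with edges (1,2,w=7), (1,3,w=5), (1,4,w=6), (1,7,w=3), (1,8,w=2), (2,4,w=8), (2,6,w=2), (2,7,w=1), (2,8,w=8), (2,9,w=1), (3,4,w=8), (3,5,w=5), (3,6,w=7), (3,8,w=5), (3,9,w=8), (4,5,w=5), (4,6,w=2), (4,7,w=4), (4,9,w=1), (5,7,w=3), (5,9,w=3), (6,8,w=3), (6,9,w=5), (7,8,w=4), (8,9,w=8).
18 (MST edges: (1,3,w=5), (1,7,w=3), (1,8,w=2), (2,6,w=2), (2,7,w=1), (2,9,w=1), (4,9,w=1), (5,7,w=3); sum of weights 5 + 3 + 2 + 2 + 1 + 1 + 1 + 3 = 18)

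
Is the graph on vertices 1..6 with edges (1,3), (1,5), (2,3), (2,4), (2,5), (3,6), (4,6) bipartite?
Yes. Partition: {1, 2, 6}, {3, 4, 5}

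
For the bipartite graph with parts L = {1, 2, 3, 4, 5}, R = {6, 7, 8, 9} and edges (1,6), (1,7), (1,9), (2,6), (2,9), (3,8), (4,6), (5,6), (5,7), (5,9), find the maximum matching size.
4 (matching: (1,9), (2,6), (3,8), (5,7); upper bound min(|L|,|R|) = min(5,4) = 4)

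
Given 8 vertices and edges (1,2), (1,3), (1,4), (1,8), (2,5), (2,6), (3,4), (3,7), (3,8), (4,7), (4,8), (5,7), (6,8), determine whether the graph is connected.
Yes (BFS from 1 visits [1, 2, 3, 4, 8, 5, 6, 7] — all 8 vertices reached)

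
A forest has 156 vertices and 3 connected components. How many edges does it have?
153 (Each of the 3 component trees on V_i vertices has V_i - 1 edges; summing gives V - C = 156 - 3 = 153)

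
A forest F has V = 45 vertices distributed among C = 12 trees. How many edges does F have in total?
33 (Each of the 12 component trees on V_i vertices has V_i - 1 edges; summing gives V - C = 45 - 12 = 33)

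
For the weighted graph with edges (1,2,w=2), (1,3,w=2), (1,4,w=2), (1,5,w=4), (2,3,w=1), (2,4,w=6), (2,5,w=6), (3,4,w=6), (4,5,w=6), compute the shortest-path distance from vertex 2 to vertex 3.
1 (path: 2 -> 3; weights 1 = 1)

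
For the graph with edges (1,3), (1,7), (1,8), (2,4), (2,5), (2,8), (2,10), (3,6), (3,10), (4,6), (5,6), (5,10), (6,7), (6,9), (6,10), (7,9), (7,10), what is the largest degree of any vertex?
6 (attained at vertex 6)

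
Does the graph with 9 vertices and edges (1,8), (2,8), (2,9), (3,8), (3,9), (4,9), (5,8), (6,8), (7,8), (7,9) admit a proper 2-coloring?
Yes. Partition: {1, 2, 3, 4, 5, 6, 7}, {8, 9}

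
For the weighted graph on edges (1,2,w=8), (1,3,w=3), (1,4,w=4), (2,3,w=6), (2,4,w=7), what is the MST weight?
13 (MST edges: (1,3,w=3), (1,4,w=4), (2,3,w=6); sum of weights 3 + 4 + 6 = 13)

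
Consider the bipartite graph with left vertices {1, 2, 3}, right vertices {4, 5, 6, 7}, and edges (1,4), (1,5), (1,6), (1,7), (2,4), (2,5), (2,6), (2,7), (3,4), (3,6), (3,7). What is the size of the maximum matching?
3 (matching: (1,7), (2,5), (3,6); upper bound min(|L|,|R|) = min(3,4) = 3)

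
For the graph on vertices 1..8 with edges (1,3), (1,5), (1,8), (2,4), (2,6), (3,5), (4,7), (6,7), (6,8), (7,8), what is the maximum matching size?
4 (matching: (1,8), (2,6), (3,5), (4,7); upper bound floor(n/2) = floor(8/2) = 4)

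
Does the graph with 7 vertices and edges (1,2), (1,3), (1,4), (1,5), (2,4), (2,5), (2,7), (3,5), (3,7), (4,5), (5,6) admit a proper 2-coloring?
No (odd cycle of length 3: 2 -> 1 -> 4 -> 2)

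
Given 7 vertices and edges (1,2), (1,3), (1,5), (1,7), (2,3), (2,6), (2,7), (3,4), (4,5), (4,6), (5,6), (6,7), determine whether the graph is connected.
Yes (BFS from 1 visits [1, 2, 3, 5, 7, 6, 4] — all 7 vertices reached)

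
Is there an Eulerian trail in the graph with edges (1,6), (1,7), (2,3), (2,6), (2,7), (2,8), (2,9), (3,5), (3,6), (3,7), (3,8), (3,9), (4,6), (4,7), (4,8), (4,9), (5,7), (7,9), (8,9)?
Yes (the graph is connected and exactly 2 vertices have odd degree: {2, 9}; any Eulerian path must start and end at those)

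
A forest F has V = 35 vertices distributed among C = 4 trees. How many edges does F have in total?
31 (Each of the 4 component trees on V_i vertices has V_i - 1 edges; summing gives V - C = 35 - 4 = 31)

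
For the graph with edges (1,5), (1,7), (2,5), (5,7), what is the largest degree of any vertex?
3 (attained at vertex 5)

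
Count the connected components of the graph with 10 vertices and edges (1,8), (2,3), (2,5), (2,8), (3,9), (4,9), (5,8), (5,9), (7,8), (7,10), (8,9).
2 (components: {1, 2, 3, 4, 5, 7, 8, 9, 10}, {6})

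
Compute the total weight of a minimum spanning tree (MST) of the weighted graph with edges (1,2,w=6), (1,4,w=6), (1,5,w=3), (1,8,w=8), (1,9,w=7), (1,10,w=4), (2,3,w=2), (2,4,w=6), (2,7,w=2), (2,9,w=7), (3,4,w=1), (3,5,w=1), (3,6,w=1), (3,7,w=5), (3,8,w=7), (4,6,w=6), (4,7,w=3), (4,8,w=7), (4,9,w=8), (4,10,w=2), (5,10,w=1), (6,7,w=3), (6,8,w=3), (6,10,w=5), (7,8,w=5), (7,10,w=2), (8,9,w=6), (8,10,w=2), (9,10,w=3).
16 (MST edges: (1,5,w=3), (2,3,w=2), (2,7,w=2), (3,4,w=1), (3,5,w=1), (3,6,w=1), (5,10,w=1), (8,10,w=2), (9,10,w=3); sum of weights 3 + 2 + 2 + 1 + 1 + 1 + 1 + 2 + 3 = 16)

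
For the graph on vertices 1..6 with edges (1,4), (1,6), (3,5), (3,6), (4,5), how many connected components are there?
2 (components: {1, 3, 4, 5, 6}, {2})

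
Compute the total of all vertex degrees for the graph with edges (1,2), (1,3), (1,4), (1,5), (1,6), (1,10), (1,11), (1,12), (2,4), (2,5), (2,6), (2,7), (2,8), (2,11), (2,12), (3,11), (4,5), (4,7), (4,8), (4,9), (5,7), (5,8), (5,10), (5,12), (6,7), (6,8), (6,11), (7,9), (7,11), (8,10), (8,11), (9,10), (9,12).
66 (handshake: sum of degrees = 2|E| = 2 x 33 = 66)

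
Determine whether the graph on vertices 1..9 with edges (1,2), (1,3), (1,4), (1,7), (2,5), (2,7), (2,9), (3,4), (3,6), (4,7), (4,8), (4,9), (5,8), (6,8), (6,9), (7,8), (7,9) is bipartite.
No (odd cycle of length 3: 7 -> 1 -> 2 -> 7)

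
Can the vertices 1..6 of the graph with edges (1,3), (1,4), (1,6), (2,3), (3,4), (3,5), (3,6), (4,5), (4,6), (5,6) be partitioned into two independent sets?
No (odd cycle of length 3: 4 -> 1 -> 6 -> 4)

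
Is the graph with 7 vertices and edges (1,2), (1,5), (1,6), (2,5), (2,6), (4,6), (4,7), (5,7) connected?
No, it has 2 components: {1, 2, 4, 5, 6, 7}, {3}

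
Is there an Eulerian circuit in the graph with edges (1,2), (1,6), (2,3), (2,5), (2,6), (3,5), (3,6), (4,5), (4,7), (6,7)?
No (2 vertices have odd degree: {3, 5}; Eulerian circuit requires 0)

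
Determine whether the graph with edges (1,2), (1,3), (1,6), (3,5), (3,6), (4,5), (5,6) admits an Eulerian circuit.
No (6 vertices have odd degree: {1, 2, 3, 4, 5, 6}; Eulerian circuit requires 0)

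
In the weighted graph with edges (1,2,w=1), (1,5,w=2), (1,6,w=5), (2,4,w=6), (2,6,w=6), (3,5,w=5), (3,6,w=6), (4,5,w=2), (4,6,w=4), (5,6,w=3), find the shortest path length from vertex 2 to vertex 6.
6 (path: 2 -> 6; weights 6 = 6)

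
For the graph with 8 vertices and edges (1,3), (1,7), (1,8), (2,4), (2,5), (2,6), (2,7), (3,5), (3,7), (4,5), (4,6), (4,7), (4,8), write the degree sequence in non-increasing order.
[5, 4, 4, 3, 3, 3, 2, 2] (degrees: deg(1)=3, deg(2)=4, deg(3)=3, deg(4)=5, deg(5)=3, deg(6)=2, deg(7)=4, deg(8)=2)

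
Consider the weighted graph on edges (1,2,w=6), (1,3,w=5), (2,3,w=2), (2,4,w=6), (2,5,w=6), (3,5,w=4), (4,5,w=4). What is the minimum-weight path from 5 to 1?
9 (path: 5 -> 3 -> 1; weights 4 + 5 = 9)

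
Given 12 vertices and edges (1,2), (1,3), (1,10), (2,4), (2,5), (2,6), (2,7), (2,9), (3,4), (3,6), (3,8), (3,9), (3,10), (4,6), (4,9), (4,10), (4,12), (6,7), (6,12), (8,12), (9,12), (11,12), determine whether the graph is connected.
Yes (BFS from 1 visits [1, 2, 3, 10, 4, 5, 6, 7, 9, 8, 12, 11] — all 12 vertices reached)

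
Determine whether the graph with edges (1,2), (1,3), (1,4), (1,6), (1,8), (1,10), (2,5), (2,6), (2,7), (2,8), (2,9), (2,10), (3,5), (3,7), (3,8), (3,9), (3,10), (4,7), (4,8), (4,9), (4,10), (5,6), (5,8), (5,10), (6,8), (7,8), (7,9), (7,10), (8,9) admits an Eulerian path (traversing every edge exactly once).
No (4 vertices have odd degree: {2, 4, 5, 9}; Eulerian path requires 0 or 2)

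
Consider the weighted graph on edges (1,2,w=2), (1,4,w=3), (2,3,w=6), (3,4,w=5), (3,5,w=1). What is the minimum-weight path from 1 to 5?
9 (path: 1 -> 2 -> 3 -> 5; weights 2 + 6 + 1 = 9)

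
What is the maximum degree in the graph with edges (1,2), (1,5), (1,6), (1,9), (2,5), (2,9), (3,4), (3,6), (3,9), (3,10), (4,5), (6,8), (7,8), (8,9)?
4 (attained at vertices 1, 3, 9)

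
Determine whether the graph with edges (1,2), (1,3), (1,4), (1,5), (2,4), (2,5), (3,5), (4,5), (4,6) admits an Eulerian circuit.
No (2 vertices have odd degree: {2, 6}; Eulerian circuit requires 0)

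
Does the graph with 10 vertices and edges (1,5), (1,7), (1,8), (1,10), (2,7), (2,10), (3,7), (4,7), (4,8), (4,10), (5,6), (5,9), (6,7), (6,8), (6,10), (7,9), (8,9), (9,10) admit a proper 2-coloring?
Yes. Partition: {1, 2, 3, 4, 6, 9}, {5, 7, 8, 10}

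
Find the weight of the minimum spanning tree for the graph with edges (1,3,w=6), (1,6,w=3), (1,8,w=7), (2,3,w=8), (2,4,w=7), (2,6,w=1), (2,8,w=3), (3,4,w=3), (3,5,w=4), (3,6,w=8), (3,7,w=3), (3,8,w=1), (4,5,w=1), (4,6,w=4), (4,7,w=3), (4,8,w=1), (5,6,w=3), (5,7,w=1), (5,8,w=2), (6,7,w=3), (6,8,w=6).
11 (MST edges: (1,6,w=3), (2,6,w=1), (2,8,w=3), (3,8,w=1), (4,5,w=1), (4,8,w=1), (5,7,w=1); sum of weights 3 + 1 + 3 + 1 + 1 + 1 + 1 = 11)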